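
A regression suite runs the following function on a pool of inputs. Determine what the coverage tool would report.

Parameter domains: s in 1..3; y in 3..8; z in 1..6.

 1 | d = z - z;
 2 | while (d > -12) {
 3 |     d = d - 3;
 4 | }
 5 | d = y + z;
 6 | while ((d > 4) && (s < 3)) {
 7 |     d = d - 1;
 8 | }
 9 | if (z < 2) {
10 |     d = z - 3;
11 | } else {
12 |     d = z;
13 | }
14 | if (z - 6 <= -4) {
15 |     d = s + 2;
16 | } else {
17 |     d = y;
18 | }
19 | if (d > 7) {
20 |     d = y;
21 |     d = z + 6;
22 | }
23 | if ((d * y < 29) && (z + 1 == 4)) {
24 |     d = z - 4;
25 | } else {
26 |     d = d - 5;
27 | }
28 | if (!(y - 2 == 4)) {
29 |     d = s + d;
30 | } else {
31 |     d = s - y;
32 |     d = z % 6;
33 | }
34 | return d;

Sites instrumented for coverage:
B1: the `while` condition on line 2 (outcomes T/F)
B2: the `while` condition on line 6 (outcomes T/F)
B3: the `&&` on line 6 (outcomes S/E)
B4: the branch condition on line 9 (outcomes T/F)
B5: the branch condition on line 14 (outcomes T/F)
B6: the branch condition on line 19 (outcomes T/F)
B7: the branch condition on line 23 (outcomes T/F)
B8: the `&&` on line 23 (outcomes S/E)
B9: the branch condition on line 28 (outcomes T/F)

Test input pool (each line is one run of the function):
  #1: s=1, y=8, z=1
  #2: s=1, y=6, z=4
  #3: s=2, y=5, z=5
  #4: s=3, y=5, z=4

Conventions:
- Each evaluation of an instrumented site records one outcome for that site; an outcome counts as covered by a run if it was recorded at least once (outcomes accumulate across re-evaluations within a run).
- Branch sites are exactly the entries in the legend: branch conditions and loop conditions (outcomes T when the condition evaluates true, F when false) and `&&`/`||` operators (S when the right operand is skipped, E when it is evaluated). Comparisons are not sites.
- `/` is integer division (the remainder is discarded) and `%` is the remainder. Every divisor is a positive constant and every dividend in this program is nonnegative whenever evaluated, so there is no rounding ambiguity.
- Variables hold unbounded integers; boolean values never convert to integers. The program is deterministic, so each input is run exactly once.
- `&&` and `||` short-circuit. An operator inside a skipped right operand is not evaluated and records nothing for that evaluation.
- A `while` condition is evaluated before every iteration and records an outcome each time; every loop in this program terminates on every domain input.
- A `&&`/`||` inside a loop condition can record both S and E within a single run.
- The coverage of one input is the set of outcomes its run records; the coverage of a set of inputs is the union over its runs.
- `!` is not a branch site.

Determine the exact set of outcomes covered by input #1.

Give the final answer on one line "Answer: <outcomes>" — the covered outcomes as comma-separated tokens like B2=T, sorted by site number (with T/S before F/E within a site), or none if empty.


Running input #1 (s=1, y=8, z=1), event by event:
  B1->T, B1->T, B1->T, B1->T, B1->F, B3->E, B2->T, B3->E, B2->T, B3->E
  B2->T, B3->E, B2->T, B3->E, B2->T, B3->S, B2->F, B4->T, B5->T, B6->F
  B8->E, B7->F, B9->T
deduplicating events, the covered set is: B1=T, B1=F, B2=T, B2=F, B3=S, B3=E, B4=T, B5=T, B6=F, B7=F, B8=E, B9=T
Answer: B1=T, B1=F, B2=T, B2=F, B3=S, B3=E, B4=T, B5=T, B6=F, B7=F, B8=E, B9=T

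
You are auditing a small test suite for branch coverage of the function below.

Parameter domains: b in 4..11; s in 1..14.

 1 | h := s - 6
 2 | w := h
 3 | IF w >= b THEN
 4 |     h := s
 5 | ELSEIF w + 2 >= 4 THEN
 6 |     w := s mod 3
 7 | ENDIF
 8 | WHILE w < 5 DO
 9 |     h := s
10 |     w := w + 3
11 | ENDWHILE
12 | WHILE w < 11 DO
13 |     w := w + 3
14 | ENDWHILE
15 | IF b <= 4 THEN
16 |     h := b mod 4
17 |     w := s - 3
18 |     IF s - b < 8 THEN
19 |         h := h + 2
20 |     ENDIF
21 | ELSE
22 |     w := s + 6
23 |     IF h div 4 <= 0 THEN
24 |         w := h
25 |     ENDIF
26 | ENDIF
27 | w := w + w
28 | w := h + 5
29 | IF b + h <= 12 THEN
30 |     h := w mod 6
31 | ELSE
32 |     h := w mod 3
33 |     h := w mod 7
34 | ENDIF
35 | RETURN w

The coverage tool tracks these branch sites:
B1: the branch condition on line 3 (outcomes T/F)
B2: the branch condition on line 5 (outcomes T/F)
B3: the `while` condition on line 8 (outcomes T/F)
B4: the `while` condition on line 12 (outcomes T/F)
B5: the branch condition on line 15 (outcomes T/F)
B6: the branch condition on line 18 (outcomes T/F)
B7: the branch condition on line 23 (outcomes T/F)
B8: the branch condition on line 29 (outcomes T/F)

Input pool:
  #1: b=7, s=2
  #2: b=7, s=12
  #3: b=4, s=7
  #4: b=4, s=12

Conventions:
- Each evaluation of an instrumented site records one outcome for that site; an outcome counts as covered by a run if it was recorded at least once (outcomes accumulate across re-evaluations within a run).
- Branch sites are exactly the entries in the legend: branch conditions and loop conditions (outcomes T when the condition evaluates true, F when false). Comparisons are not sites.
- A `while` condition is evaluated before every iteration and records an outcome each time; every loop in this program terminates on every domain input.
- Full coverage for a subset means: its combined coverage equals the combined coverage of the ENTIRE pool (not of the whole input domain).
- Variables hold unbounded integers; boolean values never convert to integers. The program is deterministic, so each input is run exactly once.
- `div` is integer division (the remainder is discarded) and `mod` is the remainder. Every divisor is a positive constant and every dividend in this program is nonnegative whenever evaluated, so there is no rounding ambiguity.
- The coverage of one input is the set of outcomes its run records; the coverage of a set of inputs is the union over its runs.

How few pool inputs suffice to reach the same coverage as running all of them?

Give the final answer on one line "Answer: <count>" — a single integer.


input #1 (b=7, s=2): events B1->F, B2->F, B3->T, B3->T, B3->T, B3->F, B4->T, B4->T, B4->F, B5->F, B7->T, B8->T; covers B1=F, B2=F, B3=T, B3=F, B4=T, B4=F, B5=F, B7=T, B8=T
input #2 (b=7, s=12): events B1->F, B2->T, B3->T, B3->T, B3->F, B4->T, B4->T, B4->F, B5->F, B7->F, B8->F; covers B1=F, B2=T, B3=T, B3=F, B4=T, B4=F, B5=F, B7=F, B8=F
input #3 (b=4, s=7): events B1->F, B2->F, B3->T, B3->T, B3->F, B4->T, B4->T, B4->F, B5->T, B6->T, B8->T; covers B1=F, B2=F, B3=T, B3=F, B4=T, B4=F, B5=T, B6=T, B8=T
input #4 (b=4, s=12): events B1->T, B3->F, B4->T, B4->T, B4->F, B5->T, B6->F, B8->T; covers B1=T, B3=F, B4=T, B4=F, B5=T, B6=F, B8=T
pool-wide coverage (16 outcomes): B1=T, B1=F, B2=T, B2=F, B3=T, B3=F, B4=T, B4=F, B5=T, B5=F, B6=T, B6=F, B7=T, B7=F, B8=T, B8=F
every size-1 subset falls short of the 16 outcomes (best: 9/16)
every size-2 subset falls short of the 16 outcomes (best: 13/16)
every size-3 subset falls short of the 16 outcomes (best: 15/16)
at size 4, {1, 2, 3, 4} reaches all 16 outcomes; every lexicographically earlier size-4 subset fails
Answer: 4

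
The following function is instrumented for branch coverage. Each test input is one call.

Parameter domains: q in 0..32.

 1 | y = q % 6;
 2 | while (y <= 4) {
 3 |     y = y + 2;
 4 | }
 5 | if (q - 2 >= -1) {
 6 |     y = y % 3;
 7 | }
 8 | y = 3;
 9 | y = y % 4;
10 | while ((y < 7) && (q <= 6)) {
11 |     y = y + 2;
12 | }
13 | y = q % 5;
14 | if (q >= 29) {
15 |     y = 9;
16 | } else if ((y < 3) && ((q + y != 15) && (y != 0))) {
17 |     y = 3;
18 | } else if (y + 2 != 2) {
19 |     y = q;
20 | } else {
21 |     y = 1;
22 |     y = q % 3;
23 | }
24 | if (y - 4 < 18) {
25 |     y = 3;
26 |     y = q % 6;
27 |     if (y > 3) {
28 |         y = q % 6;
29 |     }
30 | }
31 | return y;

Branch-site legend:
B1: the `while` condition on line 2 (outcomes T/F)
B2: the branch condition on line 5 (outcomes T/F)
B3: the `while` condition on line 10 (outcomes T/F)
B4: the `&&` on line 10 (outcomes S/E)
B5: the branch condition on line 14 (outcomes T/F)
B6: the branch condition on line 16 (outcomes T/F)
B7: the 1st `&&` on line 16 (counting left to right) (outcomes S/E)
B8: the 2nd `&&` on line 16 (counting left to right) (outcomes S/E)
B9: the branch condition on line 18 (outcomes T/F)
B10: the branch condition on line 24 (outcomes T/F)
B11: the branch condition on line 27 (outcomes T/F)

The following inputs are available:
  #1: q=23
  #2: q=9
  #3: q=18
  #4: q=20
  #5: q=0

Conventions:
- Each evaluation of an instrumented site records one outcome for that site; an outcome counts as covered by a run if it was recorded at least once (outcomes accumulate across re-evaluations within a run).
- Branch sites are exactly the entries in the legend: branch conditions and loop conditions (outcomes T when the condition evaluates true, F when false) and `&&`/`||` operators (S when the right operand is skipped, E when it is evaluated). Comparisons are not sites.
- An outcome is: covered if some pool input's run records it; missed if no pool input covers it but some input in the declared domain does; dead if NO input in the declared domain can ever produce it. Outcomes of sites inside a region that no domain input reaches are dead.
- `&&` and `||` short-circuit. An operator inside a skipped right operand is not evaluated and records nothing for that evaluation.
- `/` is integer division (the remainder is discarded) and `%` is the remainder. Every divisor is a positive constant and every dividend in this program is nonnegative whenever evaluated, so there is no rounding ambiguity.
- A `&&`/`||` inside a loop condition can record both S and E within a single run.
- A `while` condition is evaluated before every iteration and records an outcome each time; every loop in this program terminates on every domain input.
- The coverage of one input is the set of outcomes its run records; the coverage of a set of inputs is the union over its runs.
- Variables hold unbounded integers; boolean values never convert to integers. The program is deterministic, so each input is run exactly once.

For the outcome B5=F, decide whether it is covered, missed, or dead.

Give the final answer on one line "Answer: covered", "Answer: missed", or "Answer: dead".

B5=F is recorded by pool input(s) 1, 2, 3, 4, 5 -> covered

Answer: covered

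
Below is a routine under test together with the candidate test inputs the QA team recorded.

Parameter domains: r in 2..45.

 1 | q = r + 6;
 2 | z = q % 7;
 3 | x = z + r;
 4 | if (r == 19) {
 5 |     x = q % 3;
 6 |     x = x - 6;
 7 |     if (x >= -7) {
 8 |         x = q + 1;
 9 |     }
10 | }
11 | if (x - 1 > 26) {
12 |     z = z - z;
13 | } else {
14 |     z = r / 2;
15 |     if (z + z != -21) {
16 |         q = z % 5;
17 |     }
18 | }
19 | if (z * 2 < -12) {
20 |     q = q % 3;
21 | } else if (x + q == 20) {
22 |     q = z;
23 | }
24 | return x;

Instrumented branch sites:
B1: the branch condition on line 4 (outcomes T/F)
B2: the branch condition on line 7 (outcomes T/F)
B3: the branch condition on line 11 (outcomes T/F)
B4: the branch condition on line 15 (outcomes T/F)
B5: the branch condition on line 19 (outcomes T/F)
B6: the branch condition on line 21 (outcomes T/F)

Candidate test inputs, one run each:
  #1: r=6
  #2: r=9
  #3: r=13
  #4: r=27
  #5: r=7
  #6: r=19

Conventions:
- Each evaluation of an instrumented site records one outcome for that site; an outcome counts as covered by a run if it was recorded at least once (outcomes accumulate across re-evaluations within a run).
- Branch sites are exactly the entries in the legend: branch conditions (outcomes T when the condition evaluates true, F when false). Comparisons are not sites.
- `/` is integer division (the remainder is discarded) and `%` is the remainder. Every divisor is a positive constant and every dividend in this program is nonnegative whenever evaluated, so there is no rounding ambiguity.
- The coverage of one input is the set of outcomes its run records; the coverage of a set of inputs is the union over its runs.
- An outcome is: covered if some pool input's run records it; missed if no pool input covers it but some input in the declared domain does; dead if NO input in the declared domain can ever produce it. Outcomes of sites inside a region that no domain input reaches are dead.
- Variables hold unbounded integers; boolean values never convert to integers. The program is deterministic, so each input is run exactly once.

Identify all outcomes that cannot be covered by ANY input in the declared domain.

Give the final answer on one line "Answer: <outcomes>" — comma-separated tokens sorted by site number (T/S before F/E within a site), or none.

sweeping the full domain (44 inputs) for each outcome:
  B2=F: zero occurrences over every domain input -> dead
  B4=F: zero occurrences over every domain input -> dead
  B5=T: zero occurrences over every domain input -> dead
  reachable outcomes have witnesses, e.g. B1=T (e.g. r=19), B1=F (e.g. r=2), B2=T (e.g. r=19), B3=T (e.g. r=25)

Answer: B2=F, B4=F, B5=T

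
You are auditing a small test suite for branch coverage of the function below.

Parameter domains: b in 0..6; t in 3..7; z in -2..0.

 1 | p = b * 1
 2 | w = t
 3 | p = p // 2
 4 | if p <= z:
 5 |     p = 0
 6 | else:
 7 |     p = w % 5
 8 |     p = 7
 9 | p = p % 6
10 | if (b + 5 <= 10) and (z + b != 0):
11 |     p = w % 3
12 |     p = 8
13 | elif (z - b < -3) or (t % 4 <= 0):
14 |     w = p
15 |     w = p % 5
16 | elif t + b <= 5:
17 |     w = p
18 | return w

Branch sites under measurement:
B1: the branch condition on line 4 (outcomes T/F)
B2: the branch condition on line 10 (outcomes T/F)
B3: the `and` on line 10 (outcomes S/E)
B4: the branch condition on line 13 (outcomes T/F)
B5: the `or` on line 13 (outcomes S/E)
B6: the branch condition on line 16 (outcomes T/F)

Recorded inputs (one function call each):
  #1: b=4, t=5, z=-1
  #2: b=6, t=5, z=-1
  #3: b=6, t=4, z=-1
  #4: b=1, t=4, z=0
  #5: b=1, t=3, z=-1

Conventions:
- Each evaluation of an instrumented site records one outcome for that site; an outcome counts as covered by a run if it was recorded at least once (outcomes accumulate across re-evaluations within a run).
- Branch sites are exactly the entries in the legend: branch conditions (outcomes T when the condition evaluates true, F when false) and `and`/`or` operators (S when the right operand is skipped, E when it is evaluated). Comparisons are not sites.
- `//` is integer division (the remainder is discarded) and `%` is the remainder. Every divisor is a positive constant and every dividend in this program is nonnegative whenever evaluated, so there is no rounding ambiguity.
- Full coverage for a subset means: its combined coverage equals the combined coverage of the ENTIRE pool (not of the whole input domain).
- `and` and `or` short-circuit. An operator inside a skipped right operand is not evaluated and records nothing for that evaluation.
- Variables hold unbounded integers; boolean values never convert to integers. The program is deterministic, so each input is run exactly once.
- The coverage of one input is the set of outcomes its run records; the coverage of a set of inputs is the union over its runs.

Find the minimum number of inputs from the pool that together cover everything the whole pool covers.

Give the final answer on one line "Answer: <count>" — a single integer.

input #1 (b=4, t=5, z=-1): events B1->F, B3->E, B2->T; covers B1=F, B2=T, B3=E
input #2 (b=6, t=5, z=-1): events B1->F, B3->S, B2->F, B5->S, B4->T; covers B1=F, B2=F, B3=S, B4=T, B5=S
input #3 (b=6, t=4, z=-1): events B1->F, B3->S, B2->F, B5->S, B4->T; covers B1=F, B2=F, B3=S, B4=T, B5=S
input #4 (b=1, t=4, z=0): events B1->T, B3->E, B2->T; covers B1=T, B2=T, B3=E
input #5 (b=1, t=3, z=-1): events B1->F, B3->E, B2->F, B5->E, B4->F, B6->T; covers B1=F, B2=F, B3=E, B4=F, B5=E, B6=T
together the pool reaches 11 outcomes: B1=T, B1=F, B2=T, B2=F, B3=S, B3=E, B4=T, B4=F, B5=S, B5=E, B6=T
every size-1 subset falls short of the 11 outcomes (best: 6/11)
every size-2 subset falls short of the 11 outcomes (best: 9/11)
size 3: inputs {2, 4, 5} cover all 11 outcomes, and no lexicographically smaller subset of this size does

Answer: 3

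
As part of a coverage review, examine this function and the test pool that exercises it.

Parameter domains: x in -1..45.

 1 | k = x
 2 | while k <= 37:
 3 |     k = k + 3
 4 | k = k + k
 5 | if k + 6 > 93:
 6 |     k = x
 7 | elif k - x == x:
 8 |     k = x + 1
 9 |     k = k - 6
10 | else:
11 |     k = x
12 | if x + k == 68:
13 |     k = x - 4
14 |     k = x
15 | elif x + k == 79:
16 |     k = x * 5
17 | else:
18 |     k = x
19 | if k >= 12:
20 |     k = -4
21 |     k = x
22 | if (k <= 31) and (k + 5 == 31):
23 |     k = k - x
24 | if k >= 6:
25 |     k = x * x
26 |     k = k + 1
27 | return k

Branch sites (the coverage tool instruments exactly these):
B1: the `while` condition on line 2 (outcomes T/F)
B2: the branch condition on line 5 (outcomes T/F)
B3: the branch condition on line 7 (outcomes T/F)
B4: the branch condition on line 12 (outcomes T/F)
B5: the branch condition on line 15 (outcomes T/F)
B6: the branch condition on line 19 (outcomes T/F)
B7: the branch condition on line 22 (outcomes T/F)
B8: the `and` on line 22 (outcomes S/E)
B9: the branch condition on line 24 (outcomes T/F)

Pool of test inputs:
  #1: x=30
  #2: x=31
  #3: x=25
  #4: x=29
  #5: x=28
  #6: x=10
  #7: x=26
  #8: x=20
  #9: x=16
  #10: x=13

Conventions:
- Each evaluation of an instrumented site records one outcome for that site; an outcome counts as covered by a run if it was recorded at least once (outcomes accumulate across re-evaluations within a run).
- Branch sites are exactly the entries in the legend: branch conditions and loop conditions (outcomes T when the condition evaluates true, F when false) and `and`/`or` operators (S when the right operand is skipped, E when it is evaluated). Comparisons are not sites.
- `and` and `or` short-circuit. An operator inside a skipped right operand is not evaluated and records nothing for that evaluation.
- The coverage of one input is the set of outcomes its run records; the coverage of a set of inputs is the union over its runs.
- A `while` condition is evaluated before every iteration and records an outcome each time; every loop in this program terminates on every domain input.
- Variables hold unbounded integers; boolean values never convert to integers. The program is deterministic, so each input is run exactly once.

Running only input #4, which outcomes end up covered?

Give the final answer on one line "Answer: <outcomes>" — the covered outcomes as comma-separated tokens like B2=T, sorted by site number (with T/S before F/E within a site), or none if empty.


Event log for input #4 (x=29):
  B1->T, B1->T, B1->T, B1->F, B2->F, B3->F, B4->F, B5->F, B6->T, B8->E
  B7->F, B9->T
collecting distinct outcomes: B1=T, B1=F, B2=F, B3=F, B4=F, B5=F, B6=T, B7=F, B8=E, B9=T
Answer: B1=T, B1=F, B2=F, B3=F, B4=F, B5=F, B6=T, B7=F, B8=E, B9=T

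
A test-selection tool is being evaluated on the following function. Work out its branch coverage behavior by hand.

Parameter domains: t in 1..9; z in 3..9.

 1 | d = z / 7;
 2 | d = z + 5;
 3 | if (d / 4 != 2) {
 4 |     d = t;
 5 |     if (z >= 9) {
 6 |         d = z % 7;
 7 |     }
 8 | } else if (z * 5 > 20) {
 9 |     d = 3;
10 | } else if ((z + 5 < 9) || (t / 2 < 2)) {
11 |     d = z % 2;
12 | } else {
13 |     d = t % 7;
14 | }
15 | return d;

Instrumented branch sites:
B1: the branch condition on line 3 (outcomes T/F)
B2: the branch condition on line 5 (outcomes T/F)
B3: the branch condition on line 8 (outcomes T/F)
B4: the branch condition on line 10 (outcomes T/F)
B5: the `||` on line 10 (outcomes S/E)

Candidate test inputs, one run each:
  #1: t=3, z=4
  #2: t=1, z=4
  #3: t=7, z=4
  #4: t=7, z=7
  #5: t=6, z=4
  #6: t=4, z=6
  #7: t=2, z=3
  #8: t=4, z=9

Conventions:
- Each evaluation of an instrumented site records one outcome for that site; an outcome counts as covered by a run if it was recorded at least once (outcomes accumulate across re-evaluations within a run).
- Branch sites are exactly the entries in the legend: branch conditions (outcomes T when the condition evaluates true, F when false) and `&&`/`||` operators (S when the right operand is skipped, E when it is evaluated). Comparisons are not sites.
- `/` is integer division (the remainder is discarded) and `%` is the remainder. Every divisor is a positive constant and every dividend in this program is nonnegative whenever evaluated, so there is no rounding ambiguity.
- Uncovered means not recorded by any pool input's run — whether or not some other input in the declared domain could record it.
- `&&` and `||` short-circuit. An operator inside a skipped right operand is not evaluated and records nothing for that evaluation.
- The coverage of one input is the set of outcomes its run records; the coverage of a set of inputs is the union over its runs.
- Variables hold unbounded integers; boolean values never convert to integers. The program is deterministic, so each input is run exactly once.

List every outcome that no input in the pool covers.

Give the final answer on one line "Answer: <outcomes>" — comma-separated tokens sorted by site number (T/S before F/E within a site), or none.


input #1 (t=3, z=4): events B1->F, B3->F, B5->E, B4->T; covers B1=F, B3=F, B4=T, B5=E
input #2 (t=1, z=4): events B1->F, B3->F, B5->E, B4->T; covers B1=F, B3=F, B4=T, B5=E
input #3 (t=7, z=4): events B1->F, B3->F, B5->E, B4->F; covers B1=F, B3=F, B4=F, B5=E
input #4 (t=7, z=7): events B1->T, B2->F; covers B1=T, B2=F
input #5 (t=6, z=4): events B1->F, B3->F, B5->E, B4->F; covers B1=F, B3=F, B4=F, B5=E
input #6 (t=4, z=6): events B1->F, B3->T; covers B1=F, B3=T
input #7 (t=2, z=3): events B1->F, B3->F, B5->S, B4->T; covers B1=F, B3=F, B4=T, B5=S
input #8 (t=4, z=9): events B1->T, B2->T; covers B1=T, B2=T
union over the pool: B1=T, B1=F, B2=T, B2=F, B3=T, B3=F, B4=T, B4=F, B5=S, B5=E
uncovered (0 of 10): none
Answer: none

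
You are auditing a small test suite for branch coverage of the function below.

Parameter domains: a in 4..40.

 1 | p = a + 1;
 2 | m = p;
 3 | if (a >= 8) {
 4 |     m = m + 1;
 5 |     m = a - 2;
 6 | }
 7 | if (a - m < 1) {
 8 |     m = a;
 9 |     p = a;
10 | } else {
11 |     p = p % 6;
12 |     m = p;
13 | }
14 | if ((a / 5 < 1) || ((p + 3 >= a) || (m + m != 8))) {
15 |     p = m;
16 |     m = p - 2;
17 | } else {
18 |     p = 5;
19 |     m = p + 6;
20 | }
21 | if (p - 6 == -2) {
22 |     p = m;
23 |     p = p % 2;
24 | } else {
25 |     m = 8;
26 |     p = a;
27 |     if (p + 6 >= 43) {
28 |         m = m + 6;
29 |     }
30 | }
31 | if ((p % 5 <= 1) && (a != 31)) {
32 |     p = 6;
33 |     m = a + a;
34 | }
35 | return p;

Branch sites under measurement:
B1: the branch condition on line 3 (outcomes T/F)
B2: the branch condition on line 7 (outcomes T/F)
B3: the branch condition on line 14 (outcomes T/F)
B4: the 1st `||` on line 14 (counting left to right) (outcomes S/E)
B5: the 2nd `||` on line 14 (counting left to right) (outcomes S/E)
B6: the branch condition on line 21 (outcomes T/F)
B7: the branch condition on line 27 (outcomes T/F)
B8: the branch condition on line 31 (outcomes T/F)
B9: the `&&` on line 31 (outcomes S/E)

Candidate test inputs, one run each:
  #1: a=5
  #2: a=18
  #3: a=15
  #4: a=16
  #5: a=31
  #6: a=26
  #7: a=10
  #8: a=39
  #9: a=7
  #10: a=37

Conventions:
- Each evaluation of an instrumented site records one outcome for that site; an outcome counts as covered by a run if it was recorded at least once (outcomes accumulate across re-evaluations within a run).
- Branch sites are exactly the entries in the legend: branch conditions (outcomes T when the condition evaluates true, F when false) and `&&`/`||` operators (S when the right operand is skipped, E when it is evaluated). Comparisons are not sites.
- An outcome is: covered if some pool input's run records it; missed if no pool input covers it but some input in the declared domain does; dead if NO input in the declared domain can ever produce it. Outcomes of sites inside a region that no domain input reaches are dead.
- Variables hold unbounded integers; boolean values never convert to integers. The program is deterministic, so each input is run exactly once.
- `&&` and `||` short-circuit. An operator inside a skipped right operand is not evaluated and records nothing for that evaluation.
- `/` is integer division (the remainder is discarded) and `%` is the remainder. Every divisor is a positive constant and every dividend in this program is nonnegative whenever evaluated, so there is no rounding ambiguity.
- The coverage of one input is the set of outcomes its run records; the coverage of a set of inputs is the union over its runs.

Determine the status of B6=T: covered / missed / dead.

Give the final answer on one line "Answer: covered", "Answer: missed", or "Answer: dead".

no pool input records B6=T
but domain input (a=4) does record it -> reachable, so missed

Answer: missed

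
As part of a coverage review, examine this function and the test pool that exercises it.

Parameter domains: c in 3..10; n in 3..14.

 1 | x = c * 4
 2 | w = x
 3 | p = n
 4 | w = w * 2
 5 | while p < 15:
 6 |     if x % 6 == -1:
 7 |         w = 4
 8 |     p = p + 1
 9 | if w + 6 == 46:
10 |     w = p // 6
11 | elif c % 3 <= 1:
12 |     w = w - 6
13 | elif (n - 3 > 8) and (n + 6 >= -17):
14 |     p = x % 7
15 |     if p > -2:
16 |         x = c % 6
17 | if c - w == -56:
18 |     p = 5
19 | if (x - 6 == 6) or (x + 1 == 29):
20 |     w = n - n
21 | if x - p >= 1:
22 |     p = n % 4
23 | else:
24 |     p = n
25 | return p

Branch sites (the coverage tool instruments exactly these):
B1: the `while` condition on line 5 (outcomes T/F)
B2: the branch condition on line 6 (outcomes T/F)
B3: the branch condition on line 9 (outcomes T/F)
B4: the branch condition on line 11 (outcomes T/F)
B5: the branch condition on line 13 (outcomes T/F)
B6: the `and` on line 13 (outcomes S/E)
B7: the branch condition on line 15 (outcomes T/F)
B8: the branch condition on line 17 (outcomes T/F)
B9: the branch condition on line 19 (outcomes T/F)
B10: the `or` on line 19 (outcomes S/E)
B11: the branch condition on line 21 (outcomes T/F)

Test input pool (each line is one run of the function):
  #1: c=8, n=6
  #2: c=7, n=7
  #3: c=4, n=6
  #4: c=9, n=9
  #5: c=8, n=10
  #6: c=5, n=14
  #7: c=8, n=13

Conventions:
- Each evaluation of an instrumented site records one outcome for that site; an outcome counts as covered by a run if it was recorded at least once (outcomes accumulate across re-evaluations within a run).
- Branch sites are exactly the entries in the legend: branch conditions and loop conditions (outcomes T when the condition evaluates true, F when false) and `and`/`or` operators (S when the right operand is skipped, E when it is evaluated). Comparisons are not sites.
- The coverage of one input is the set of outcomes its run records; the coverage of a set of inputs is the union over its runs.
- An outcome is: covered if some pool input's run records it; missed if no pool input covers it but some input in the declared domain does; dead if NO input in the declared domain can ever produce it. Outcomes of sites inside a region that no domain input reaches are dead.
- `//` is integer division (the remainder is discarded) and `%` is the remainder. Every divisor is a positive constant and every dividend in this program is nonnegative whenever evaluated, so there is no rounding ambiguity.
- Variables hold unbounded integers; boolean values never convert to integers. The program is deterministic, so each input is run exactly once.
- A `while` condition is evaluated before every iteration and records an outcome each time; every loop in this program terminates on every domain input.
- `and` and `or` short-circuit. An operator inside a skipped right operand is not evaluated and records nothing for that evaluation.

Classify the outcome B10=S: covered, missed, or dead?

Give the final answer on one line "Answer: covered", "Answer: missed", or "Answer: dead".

no pool input records B10=S
but domain input (c=3, n=3) does record it -> reachable, so missed

Answer: missed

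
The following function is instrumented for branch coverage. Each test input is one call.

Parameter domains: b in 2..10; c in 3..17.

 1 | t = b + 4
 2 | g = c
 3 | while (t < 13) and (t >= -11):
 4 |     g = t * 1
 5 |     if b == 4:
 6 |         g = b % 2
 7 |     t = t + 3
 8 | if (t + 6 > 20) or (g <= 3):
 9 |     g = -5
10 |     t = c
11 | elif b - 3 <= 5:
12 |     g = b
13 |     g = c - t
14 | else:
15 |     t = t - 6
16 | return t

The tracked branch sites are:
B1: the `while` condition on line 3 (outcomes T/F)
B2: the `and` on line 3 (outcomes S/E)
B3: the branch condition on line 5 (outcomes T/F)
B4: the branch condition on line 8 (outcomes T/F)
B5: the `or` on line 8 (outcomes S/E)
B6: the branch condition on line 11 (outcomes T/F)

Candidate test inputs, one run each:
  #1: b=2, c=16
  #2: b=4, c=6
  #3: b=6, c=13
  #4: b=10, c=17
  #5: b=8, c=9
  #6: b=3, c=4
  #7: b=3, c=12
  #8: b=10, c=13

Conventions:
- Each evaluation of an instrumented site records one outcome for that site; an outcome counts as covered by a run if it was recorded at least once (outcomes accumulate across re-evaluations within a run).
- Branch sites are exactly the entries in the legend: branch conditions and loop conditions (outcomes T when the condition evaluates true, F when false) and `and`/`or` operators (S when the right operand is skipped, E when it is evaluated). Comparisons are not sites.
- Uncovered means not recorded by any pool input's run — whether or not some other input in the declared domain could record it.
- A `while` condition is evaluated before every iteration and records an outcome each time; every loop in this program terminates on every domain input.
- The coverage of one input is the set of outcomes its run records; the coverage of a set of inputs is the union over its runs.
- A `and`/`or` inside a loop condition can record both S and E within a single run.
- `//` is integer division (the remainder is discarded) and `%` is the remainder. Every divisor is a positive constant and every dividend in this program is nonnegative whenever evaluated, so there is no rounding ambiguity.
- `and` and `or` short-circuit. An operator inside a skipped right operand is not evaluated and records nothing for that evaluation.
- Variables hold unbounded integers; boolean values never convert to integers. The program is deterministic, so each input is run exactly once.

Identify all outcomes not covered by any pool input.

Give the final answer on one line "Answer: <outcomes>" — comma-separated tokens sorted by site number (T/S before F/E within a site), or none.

run #1 (b=2, c=16) records B1=T, B1=F, B2=S, B2=E, B3=F, B4=T, B5=S
run #2 (b=4, c=6) records B1=T, B1=F, B2=S, B2=E, B3=T, B4=T, B5=E
run #3 (b=6, c=13) records B1=T, B1=F, B2=S, B2=E, B3=F, B4=F, B5=E, B6=T
run #4 (b=10, c=17) records B1=F, B2=S, B4=F, B5=E, B6=F
run #5 (b=8, c=9) records B1=T, B1=F, B2=S, B2=E, B3=F, B4=T, B5=S
run #6 (b=3, c=4) records B1=T, B1=F, B2=S, B2=E, B3=F, B4=F, B5=E, B6=T
run #7 (b=3, c=12) records B1=T, B1=F, B2=S, B2=E, B3=F, B4=F, B5=E, B6=T
run #8 (b=10, c=13) records B1=F, B2=S, B4=F, B5=E, B6=F
union over the pool: B1=T, B1=F, B2=S, B2=E, B3=T, B3=F, B4=T, B4=F, B5=S, B5=E, B6=T, B6=F
uncovered (0 of 12): none

Answer: none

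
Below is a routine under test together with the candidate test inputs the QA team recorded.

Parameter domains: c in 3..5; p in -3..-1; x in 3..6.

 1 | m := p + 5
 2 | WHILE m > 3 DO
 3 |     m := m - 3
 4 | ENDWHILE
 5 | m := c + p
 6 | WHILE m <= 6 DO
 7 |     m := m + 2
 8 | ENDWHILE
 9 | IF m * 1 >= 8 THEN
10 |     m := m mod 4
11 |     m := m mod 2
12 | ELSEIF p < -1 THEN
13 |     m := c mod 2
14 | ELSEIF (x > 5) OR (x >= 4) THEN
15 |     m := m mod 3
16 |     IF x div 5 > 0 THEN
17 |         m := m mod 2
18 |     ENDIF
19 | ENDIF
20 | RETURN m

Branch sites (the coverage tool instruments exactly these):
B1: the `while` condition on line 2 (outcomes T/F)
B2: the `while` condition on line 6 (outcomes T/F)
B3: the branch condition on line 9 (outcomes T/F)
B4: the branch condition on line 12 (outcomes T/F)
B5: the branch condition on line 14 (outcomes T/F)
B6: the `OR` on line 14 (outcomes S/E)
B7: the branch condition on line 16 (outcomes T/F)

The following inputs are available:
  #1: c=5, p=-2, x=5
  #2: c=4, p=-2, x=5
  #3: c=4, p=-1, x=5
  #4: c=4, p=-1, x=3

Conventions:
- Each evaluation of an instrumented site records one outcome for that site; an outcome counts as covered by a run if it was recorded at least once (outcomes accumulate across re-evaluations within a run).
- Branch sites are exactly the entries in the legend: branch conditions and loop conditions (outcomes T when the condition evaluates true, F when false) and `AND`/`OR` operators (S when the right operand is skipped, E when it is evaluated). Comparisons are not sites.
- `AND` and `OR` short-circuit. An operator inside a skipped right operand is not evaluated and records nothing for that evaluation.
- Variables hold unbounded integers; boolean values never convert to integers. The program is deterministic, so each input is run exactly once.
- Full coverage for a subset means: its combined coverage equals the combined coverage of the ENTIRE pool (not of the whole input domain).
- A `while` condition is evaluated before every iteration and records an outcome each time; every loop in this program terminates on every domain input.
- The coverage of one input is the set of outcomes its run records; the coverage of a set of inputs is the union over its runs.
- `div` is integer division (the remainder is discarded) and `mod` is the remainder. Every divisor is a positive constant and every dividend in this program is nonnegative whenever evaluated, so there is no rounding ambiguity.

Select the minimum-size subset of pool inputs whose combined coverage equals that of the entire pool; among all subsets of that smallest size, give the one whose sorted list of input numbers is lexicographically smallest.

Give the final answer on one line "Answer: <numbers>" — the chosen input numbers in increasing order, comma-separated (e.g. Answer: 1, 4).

input #1, c=5, p=-2, x=5: events B1->F, B2->T, B2->T, B2->F, B3->F, B4->T; outcomes B1=F, B2=T, B2=F, B3=F, B4=T
input #2, c=4, p=-2, x=5: events B1->F, B2->T, B2->T, B2->T, B2->F, B3->T; outcomes B1=F, B2=T, B2=F, B3=T
input #3, c=4, p=-1, x=5: events B1->T, B1->F, B2->T, B2->T, B2->F, B3->F, B4->F, B6->E, B5->T, B7->T; outcomes B1=T, B1=F, B2=T, B2=F, B3=F, B4=F, B5=T, B6=E, B7=T
input #4, c=4, p=-1, x=3: events B1->T, B1->F, B2->T, B2->T, B2->F, B3->F, B4->F, B6->E, B5->F; outcomes B1=T, B1=F, B2=T, B2=F, B3=F, B4=F, B5=F, B6=E
pool-wide coverage (12 outcomes): B1=T, B1=F, B2=T, B2=F, B3=T, B3=F, B4=T, B4=F, B5=T, B5=F, B6=E, B7=T
every size-1 subset falls short of the 12 outcomes (best: 9/12)
every size-2 subset falls short of the 12 outcomes (best: 10/12)
every size-3 subset falls short of the 12 outcomes (best: 11/12)
inputs {1, 2, 3, 4} (size 4) cover everything; no size-4 subset with a lexicographically smaller index list covers all 12

Answer: 1, 2, 3, 4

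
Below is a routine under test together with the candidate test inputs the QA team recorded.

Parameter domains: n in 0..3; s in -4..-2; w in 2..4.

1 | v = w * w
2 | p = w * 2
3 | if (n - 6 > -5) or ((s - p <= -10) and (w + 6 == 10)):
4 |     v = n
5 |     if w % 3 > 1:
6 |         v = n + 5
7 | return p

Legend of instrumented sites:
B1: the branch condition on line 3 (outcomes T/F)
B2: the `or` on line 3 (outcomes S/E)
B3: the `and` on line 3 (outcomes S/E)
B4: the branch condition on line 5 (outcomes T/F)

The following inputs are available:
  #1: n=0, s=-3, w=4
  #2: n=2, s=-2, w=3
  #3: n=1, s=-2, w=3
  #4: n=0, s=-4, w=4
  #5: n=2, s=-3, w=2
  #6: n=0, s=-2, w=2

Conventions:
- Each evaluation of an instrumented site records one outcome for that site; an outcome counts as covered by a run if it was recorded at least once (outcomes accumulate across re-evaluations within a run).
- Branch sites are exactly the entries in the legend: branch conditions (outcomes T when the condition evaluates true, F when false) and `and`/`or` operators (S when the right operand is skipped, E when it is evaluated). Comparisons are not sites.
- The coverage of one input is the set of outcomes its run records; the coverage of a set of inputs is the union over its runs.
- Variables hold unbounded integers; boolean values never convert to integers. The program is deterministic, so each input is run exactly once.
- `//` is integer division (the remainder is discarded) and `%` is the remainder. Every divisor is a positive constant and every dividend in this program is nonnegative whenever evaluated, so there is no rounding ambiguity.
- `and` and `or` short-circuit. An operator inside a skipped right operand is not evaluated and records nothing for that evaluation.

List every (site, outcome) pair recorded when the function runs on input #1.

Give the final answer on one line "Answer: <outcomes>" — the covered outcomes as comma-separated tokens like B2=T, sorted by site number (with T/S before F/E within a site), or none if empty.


Running input #1 (n=0, s=-3, w=4), event by event:
  B2->E, B3->E, B1->T, B4->F
deduplicating events, the covered set is: B1=T, B2=E, B3=E, B4=F
Answer: B1=T, B2=E, B3=E, B4=F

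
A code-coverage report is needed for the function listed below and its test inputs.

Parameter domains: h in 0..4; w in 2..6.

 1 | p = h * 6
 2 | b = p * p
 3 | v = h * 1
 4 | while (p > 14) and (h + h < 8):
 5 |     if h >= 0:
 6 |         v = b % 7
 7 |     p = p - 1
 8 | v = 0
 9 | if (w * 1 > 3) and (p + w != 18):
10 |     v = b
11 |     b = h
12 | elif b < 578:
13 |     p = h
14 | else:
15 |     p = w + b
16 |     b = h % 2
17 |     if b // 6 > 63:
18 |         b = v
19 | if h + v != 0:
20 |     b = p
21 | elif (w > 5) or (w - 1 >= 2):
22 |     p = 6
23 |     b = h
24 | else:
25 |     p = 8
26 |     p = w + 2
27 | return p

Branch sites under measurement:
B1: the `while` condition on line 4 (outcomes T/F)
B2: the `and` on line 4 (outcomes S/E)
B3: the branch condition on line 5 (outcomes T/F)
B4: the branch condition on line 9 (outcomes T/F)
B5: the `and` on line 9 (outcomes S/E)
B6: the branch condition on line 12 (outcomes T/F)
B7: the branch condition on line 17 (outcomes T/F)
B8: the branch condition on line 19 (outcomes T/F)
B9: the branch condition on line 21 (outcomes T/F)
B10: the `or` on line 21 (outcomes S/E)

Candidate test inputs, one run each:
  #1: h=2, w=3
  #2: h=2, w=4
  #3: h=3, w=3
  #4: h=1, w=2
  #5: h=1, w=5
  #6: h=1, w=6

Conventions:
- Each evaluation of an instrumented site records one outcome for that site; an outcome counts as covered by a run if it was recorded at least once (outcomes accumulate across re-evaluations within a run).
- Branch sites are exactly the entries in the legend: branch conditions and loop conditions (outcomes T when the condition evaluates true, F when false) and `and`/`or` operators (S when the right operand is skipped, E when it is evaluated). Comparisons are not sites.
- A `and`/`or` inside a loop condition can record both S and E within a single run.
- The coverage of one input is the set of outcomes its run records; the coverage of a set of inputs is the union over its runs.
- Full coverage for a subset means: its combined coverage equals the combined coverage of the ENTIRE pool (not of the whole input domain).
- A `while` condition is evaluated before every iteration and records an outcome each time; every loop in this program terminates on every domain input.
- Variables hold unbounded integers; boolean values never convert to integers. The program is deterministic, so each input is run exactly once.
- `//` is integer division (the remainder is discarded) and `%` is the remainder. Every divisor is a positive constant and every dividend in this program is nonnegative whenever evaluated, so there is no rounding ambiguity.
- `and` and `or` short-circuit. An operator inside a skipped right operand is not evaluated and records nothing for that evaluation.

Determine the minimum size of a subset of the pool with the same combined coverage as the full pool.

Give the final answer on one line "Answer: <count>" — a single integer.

input #1, h=2, w=3: outcomes B1=F, B2=S, B4=F, B5=S, B6=T, B8=T
input #2, h=2, w=4: outcomes B1=F, B2=S, B4=T, B5=E, B8=T
input #3, h=3, w=3: outcomes B1=T, B1=F, B2=S, B2=E, B3=T, B4=F, B5=S, B6=T, B8=T
input #4, h=1, w=2: outcomes B1=F, B2=S, B4=F, B5=S, B6=T, B8=T
input #5, h=1, w=5: outcomes B1=F, B2=S, B4=T, B5=E, B8=T
input #6, h=1, w=6: outcomes B1=F, B2=S, B4=T, B5=E, B8=T
the full pool covers 11 outcomes: B1=T, B1=F, B2=S, B2=E, B3=T, B4=T, B4=F, B5=S, B5=E, B6=T, B8=T
checked all size-1 subsets: none covers 11 outcomes (max 9/11)
at size 2, {2, 3} reaches all 11 outcomes; every lexicographically earlier size-2 subset fails

Answer: 2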